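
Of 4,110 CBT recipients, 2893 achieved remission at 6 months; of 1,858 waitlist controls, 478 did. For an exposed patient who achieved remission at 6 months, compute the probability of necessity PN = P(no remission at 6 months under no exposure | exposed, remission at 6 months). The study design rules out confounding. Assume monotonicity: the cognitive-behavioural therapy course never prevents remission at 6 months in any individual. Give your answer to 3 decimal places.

PN ≈ 0.635

p₁ = P(outcome | exposed) = 2893/4110 = 0.70389
p₀ = P(outcome | unexposed) = 478/1858 = 0.25727
Under exogeneity and monotonicity, PN = (p₁ − p₀) / p₁.
PN = (0.70389 − 0.25727) / 0.70389 = 0.44663 / 0.70389 ≈ 0.6345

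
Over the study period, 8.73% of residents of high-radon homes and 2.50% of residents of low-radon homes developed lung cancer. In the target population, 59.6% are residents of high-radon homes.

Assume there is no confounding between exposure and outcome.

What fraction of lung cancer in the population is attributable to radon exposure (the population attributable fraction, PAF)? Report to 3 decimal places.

p₁ = 0.0873, p₀ = 0.025.
Overall risk P(Y=1) = π·p₁ + (1−π)·p₀ = 0.596×0.0873 + 0.404×0.025 = 0.062131.
Under exogeneity, PAF = [P(Y=1) − p₀] / P(Y=1).
PAF = (0.062131 − 0.025) / 0.062131 ≈ 0.5976

PAF ≈ 0.598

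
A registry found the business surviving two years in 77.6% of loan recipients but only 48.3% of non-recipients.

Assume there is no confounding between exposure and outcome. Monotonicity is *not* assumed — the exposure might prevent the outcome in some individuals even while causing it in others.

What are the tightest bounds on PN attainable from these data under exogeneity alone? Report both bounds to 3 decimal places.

p₁ = 0.776, p₀ = 0.483.
Under exogeneity alone the bounds on PN are max{0,(p₁−p₀)/p₁} ≤ PN ≤ min{1,(1−p₀)/p₁}.
  lower = (p₁ − p₀)/p₁ = 0.293 / 0.776 ≈ 0.3776
  upper = min{1, (1 − p₀)/p₁} = 0.517 / 0.776 ≈ 0.6662

0.378 ≤ PN ≤ 0.666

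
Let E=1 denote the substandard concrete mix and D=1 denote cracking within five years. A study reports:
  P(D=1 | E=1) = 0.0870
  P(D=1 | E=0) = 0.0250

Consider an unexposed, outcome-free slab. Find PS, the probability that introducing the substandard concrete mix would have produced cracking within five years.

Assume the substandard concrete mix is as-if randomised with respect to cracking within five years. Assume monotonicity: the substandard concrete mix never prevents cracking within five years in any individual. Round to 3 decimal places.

PS ≈ 0.064

Let p₁ = 0.087, p₀ = 0.025.
Under exogeneity and monotonicity, PS = (p₁ − p₀) / (1 − p₀).
PS = (0.087 − 0.025) / (1 − 0.025) = 0.062 / 0.975 ≈ 0.0636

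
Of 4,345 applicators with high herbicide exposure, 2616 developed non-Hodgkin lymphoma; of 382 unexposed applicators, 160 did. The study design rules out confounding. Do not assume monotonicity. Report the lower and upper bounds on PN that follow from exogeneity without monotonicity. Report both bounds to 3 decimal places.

0.304 ≤ PN ≤ 0.965

p₁ = P(outcome | exposed) = 2616/4345 = 0.60207
p₀ = P(outcome | unexposed) = 160/382 = 0.41885
Under exogeneity alone the bounds on PN are max{0,(p₁−p₀)/p₁} ≤ PN ≤ min{1,(1−p₀)/p₁}.
  lower = (p₁ − p₀)/p₁ = 0.18322 / 0.60207 ≈ 0.3043
  upper = min{1, (1 − p₀)/p₁} = 0.58115 / 0.60207 ≈ 0.9653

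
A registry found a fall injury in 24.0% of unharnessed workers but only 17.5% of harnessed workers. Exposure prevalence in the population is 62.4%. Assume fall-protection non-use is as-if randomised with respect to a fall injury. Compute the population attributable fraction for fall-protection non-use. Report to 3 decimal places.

p₁ = 0.24, p₀ = 0.175.
Overall risk P(Y=1) = π·p₁ + (1−π)·p₀ = 0.624×0.24 + 0.376×0.175 = 0.21556.
Under exogeneity, PAF = [P(Y=1) − p₀] / P(Y=1).
PAF = (0.21556 − 0.175) / 0.21556 ≈ 0.1882

PAF ≈ 0.188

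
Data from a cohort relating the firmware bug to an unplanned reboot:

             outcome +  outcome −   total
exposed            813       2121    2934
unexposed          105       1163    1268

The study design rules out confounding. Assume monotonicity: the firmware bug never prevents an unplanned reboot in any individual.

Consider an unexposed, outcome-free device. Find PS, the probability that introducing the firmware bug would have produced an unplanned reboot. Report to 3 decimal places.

p₁ = P(outcome | exposed) = 813/2934 = 0.2771
p₀ = P(outcome | unexposed) = 105/1268 = 0.082808
Under exogeneity and monotonicity, PS = (p₁ − p₀) / (1 − p₀).
PS = (0.2771 − 0.082808) / (1 − 0.082808) = 0.19429 / 0.91719 ≈ 0.2118

PS ≈ 0.212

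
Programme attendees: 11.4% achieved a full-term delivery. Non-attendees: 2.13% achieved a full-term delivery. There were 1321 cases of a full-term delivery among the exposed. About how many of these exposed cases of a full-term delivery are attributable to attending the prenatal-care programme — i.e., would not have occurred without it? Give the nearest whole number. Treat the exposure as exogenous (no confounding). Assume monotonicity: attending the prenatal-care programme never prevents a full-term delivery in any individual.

about 1074 cases

p₁ = 0.114, p₀ = 0.0213.
PN = (p₁ − p₀)/p₁ = (0.114 − 0.0213) / 0.114 ≈ 0.81316.
Attributable cases ≈ PN × (exposed cases) = 0.81316 × 1321 ≈ 1074.18.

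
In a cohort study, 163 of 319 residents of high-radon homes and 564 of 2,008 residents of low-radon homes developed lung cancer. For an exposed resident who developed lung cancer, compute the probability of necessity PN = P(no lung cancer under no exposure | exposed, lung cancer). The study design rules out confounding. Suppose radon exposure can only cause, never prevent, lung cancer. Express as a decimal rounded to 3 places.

p₁ = P(outcome | exposed) = 163/319 = 0.51097
p₀ = P(outcome | unexposed) = 564/2008 = 0.28088
Under exogeneity and monotonicity, PN = (p₁ − p₀) / p₁.
PN = (0.51097 − 0.28088) / 0.51097 = 0.2301 / 0.51097 ≈ 0.4503

PN ≈ 0.450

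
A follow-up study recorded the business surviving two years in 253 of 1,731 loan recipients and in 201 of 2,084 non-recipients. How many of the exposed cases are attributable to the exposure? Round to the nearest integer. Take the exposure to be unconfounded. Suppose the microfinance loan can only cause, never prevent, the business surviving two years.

about 86 cases

p₁ = P(outcome | exposed) = 253/1731 = 0.14616
p₀ = P(outcome | unexposed) = 201/2084 = 0.096449
PN = (p₁ − p₀)/p₁ = (0.14616 − 0.096449) / 0.14616 ≈ 0.34010.
Attributable cases ≈ PN × (exposed cases) = 0.34010 × 253 ≈ 86.05.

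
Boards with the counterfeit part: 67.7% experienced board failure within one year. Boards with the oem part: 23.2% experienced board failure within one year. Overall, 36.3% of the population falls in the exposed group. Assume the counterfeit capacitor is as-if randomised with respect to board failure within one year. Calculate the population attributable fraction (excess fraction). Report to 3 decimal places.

PAF ≈ 0.410

p₁ = 0.677, p₀ = 0.232.
Overall risk P(Y=1) = π·p₁ + (1−π)·p₀ = 0.363×0.677 + 0.637×0.232 = 0.39353.
Under exogeneity, PAF = [P(Y=1) − p₀] / P(Y=1).
PAF = (0.39353 − 0.232) / 0.39353 ≈ 0.4105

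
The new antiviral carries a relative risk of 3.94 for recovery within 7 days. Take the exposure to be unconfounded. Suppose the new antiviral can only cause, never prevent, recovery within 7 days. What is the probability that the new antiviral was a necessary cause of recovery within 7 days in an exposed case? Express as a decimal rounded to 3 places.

PN ≈ 0.746

Under exogeneity and monotonicity, PN = (RR − 1) / RR = 1 − 1/RR.
PN = (3.94 − 1) / 3.94 = 2.94 / 3.94 ≈ 0.7462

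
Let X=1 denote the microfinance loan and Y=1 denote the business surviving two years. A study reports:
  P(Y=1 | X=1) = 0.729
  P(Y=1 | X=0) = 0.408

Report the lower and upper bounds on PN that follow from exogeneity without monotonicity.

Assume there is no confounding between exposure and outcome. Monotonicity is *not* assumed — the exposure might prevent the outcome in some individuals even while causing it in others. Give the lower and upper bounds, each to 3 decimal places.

Let p₁ = 0.729, p₀ = 0.408.
Under exogeneity alone the bounds on PN are max{0,(p₁−p₀)/p₁} ≤ PN ≤ min{1,(1−p₀)/p₁}.
  lower = (p₁ − p₀)/p₁ = 0.321 / 0.729 ≈ 0.4403
  upper = min{1, (1 − p₀)/p₁} = 0.592 / 0.729 ≈ 0.8121

0.440 ≤ PN ≤ 0.812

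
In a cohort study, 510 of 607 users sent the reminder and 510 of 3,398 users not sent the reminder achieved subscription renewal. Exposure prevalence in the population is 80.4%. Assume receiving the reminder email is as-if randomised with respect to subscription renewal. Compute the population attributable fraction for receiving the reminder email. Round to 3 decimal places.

p₁ = P(outcome | exposed) = 510/607 = 0.8402
p₀ = P(outcome | unexposed) = 510/3398 = 0.15009
Overall risk P(Y=1) = π·p₁ + (1−π)·p₀ = 0.804×0.8402 + 0.196×0.15009 = 0.70494.
Under exogeneity, PAF = [P(Y=1) − p₀] / P(Y=1).
PAF = (0.70494 − 0.15009) / 0.70494 ≈ 0.7871

PAF ≈ 0.787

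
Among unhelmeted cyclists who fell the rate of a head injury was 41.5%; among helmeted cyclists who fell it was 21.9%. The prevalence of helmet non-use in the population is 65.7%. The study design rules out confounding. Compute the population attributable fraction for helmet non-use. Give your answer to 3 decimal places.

p₁ = 0.415, p₀ = 0.219.
Overall risk P(Y=1) = π·p₁ + (1−π)·p₀ = 0.657×0.415 + 0.343×0.219 = 0.34777.
Under exogeneity, PAF = [P(Y=1) − p₀] / P(Y=1).
PAF = (0.34777 − 0.219) / 0.34777 ≈ 0.3703

PAF ≈ 0.370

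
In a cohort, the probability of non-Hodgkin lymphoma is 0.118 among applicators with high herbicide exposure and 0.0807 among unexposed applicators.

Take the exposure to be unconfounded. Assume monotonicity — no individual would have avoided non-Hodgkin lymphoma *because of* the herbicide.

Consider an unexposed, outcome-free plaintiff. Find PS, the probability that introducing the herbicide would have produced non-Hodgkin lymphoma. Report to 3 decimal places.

Let p₁ = 0.118, p₀ = 0.0807.
Under exogeneity and monotonicity, PS = (p₁ − p₀) / (1 − p₀).
PS = (0.118 − 0.0807) / (1 − 0.0807) = 0.0373 / 0.9193 ≈ 0.0406

PS ≈ 0.041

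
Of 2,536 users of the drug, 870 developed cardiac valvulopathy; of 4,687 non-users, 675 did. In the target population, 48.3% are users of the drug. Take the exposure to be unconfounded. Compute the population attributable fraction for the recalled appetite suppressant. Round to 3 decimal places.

PAF ≈ 0.400

p₁ = P(outcome | exposed) = 870/2536 = 0.34306
p₀ = P(outcome | unexposed) = 675/4687 = 0.14402
Overall risk P(Y=1) = π·p₁ + (1−π)·p₀ = 0.483×0.34306 + 0.517×0.14402 = 0.24015.
Under exogeneity, PAF = [P(Y=1) − p₀] / P(Y=1).
PAF = (0.24015 − 0.14402) / 0.24015 ≈ 0.4003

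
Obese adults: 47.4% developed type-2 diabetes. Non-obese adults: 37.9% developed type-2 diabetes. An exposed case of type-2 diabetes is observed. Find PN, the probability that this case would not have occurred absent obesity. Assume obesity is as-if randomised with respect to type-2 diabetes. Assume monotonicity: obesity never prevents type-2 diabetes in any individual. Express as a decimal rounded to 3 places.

PN ≈ 0.200

p₁ = 0.474, p₀ = 0.379.
Under exogeneity and monotonicity, PN = (p₁ − p₀) / p₁.
PN = (0.474 − 0.379) / 0.474 = 0.095 / 0.474 ≈ 0.2004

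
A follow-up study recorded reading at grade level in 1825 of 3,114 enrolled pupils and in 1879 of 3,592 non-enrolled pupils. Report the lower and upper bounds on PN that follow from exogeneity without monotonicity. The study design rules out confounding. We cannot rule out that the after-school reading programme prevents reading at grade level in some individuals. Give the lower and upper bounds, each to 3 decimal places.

p₁ = P(outcome | exposed) = 1825/3114 = 0.58606
p₀ = P(outcome | unexposed) = 1879/3592 = 0.52311
Under exogeneity alone the bounds on PN are max{0,(p₁−p₀)/p₁} ≤ PN ≤ min{1,(1−p₀)/p₁}.
  lower = (p₁ − p₀)/p₁ = 0.062956 / 0.58606 ≈ 0.1074
  upper = min{1, (1 − p₀)/p₁} = 0.47689 / 0.58606 ≈ 0.8137

0.107 ≤ PN ≤ 0.814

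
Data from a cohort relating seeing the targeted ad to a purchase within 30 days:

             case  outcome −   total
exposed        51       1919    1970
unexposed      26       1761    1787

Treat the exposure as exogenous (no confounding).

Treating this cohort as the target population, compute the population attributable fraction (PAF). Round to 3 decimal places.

p₁ = P(outcome | exposed) = 51/1970 = 0.025888
p₀ = P(outcome | unexposed) = 26/1787 = 0.01455
Exposure prevalence π = 1970/3757 = 0.52435; overall risk P(Y=1) = 0.020495.
Under exogeneity, PAF = [P(Y=1) − p₀]/P(Y=1).
PAF = (0.020495 − 0.01455) / 0.020495 ≈ 0.2901

PAF ≈ 0.290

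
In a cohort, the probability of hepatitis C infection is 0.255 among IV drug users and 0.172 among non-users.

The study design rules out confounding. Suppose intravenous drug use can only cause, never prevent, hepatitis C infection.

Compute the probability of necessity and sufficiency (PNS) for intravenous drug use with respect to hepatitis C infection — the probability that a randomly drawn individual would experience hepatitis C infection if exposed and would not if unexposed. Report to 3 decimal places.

Let p₁ = 0.255, p₀ = 0.172.
Under exogeneity and monotonicity, PNS = p₁ − p₀.
PNS = 0.255 − 0.172 = 0.083

PNS ≈ 0.083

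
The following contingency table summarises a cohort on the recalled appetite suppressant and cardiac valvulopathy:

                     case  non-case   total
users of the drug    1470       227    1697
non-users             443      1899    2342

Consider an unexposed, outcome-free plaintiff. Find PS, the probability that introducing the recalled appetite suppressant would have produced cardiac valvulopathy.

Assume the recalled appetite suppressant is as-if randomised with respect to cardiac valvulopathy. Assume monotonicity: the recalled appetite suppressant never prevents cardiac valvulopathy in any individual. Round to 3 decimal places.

p₁ = P(outcome | exposed) = 1470/1697 = 0.86623
p₀ = P(outcome | unexposed) = 443/2342 = 0.18915
Under exogeneity and monotonicity, PS = (p₁ − p₀)/(1 − p₀).
PS = (0.86623 − 0.18915) / 0.81085 ≈ 0.8350

PS ≈ 0.835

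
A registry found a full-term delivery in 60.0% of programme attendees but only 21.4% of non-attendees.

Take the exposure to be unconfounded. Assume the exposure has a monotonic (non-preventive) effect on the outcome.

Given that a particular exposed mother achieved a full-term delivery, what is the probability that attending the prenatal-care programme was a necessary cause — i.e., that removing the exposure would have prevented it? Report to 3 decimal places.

p₁ = 0.6, p₀ = 0.214.
Under exogeneity and monotonicity, PN = (p₁ − p₀) / p₁.
PN = (0.6 − 0.214) / 0.6 = 0.386 / 0.6 ≈ 0.6433

PN ≈ 0.643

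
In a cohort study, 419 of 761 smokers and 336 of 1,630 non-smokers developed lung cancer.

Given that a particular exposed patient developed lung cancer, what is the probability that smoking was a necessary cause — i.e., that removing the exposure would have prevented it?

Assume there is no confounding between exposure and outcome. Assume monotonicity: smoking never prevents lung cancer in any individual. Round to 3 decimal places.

p₁ = P(outcome | exposed) = 419/761 = 0.55059
p₀ = P(outcome | unexposed) = 336/1630 = 0.20613
Under exogeneity and monotonicity, PN = (p₁ − p₀) / p₁.
PN = (0.55059 − 0.20613) / 0.55059 = 0.34446 / 0.55059 ≈ 0.6256

PN ≈ 0.626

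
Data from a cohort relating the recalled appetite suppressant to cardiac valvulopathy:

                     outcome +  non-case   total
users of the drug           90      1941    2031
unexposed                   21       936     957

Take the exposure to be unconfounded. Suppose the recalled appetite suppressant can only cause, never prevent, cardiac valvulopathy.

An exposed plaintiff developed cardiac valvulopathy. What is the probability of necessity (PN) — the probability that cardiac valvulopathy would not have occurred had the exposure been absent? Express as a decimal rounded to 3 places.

p₁ = P(outcome | exposed) = 90/2031 = 0.044313
p₀ = P(outcome | unexposed) = 21/957 = 0.021944
Under exogeneity and monotonicity, PN = (p₁ − p₀) / p₁.
PN = (0.044313 − 0.021944) / 0.044313 = 0.02237 / 0.044313 ≈ 0.5048

PN ≈ 0.505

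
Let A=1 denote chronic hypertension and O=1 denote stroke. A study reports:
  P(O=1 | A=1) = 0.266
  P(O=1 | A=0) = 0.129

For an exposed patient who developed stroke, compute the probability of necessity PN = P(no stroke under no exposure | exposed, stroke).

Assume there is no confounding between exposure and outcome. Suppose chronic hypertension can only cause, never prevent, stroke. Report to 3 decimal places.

Let p₁ = 0.266, p₀ = 0.129.
Under exogeneity and monotonicity, PN = (p₁ − p₀) / p₁.
PN = (0.266 − 0.129) / 0.266 = 0.137 / 0.266 ≈ 0.5150

PN ≈ 0.515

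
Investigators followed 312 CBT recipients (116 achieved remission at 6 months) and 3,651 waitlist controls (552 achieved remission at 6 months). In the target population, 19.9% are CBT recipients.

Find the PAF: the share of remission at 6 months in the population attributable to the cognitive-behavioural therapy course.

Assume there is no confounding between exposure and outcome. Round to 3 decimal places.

PAF ≈ 0.225

p₁ = P(outcome | exposed) = 116/312 = 0.37179
p₀ = P(outcome | unexposed) = 552/3651 = 0.15119
Overall risk P(Y=1) = π·p₁ + (1−π)·p₀ = 0.199×0.37179 + 0.801×0.15119 = 0.19509.
Under exogeneity, PAF = [P(Y=1) − p₀] / P(Y=1).
PAF = (0.19509 − 0.15119) / 0.19509 ≈ 0.2250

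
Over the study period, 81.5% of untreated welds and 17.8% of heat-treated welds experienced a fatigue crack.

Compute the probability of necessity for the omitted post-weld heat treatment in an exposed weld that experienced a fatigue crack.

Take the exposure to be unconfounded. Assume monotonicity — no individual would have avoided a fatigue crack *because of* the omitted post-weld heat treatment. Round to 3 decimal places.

PN ≈ 0.782

p₁ = 0.815, p₀ = 0.178.
Under exogeneity and monotonicity, PN = (p₁ − p₀) / p₁.
PN = (0.815 − 0.178) / 0.815 = 0.637 / 0.815 ≈ 0.7816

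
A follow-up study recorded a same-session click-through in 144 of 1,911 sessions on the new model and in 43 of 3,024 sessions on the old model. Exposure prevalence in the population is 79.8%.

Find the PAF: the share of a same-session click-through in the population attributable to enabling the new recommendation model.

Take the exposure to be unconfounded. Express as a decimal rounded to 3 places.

p₁ = P(outcome | exposed) = 144/1911 = 0.075353
p₀ = P(outcome | unexposed) = 43/3024 = 0.01422
Overall risk P(Y=1) = π·p₁ + (1−π)·p₀ = 0.798×0.075353 + 0.202×0.01422 = 0.063004.
Under exogeneity, PAF = [P(Y=1) − p₀] / P(Y=1).
PAF = (0.063004 − 0.01422) / 0.063004 ≈ 0.7743

PAF ≈ 0.774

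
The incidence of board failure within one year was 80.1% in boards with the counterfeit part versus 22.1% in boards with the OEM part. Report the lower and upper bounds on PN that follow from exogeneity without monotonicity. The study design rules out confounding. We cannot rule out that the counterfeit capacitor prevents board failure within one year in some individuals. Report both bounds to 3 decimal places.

0.724 ≤ PN ≤ 0.973

p₁ = 0.801, p₀ = 0.221.
Under exogeneity alone the bounds on PN are max{0,(p₁−p₀)/p₁} ≤ PN ≤ min{1,(1−p₀)/p₁}.
  lower = (p₁ − p₀)/p₁ = 0.58 / 0.801 ≈ 0.7241
  upper = min{1, (1 − p₀)/p₁} = 0.779 / 0.801 ≈ 0.9725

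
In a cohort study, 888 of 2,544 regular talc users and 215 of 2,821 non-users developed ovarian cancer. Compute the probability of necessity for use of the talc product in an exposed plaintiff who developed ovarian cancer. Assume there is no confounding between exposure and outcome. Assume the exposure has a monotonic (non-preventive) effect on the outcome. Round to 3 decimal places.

p₁ = P(outcome | exposed) = 888/2544 = 0.34906
p₀ = P(outcome | unexposed) = 215/2821 = 0.076214
Under exogeneity and monotonicity, PN = (p₁ − p₀) / p₁.
PN = (0.34906 − 0.076214) / 0.34906 = 0.27284 / 0.34906 ≈ 0.7817

PN ≈ 0.782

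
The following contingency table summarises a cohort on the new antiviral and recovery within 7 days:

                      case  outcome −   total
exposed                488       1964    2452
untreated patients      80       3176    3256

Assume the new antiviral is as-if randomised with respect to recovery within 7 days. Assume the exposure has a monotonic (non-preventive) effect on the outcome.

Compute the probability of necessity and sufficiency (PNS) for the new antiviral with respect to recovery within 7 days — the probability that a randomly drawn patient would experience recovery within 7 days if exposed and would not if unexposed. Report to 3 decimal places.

p₁ = P(outcome | exposed) = 488/2452 = 0.19902
p₀ = P(outcome | unexposed) = 80/3256 = 0.02457
Under exogeneity and monotonicity, PNS = p₁ − p₀.
PNS = 0.19902 − 0.02457 = 0.17445

PNS ≈ 0.174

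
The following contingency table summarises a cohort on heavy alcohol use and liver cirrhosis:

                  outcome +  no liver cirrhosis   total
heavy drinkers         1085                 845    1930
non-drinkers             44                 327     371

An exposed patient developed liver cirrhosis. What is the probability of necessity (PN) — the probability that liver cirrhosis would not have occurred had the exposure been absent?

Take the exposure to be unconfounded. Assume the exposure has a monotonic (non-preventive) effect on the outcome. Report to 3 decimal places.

PN ≈ 0.789

p₁ = P(outcome | exposed) = 1085/1930 = 0.56218
p₀ = P(outcome | unexposed) = 44/371 = 0.1186
Under exogeneity and monotonicity, PN = (p₁ − p₀)/p₁.
PN = (0.56218 − 0.1186) / 0.56218 ≈ 0.7890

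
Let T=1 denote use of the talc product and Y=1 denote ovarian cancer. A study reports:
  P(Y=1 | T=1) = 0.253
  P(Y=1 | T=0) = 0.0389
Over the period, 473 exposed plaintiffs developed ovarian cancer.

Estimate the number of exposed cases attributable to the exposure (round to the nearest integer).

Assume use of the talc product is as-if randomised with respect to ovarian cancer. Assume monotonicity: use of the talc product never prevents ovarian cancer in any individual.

about 400 cases

Let p₁ = 0.253, p₀ = 0.0389.
PN = (p₁ − p₀)/p₁ = (0.253 − 0.0389) / 0.253 ≈ 0.84625.
Attributable cases ≈ PN × (exposed cases) = 0.84625 × 473 ≈ 400.27.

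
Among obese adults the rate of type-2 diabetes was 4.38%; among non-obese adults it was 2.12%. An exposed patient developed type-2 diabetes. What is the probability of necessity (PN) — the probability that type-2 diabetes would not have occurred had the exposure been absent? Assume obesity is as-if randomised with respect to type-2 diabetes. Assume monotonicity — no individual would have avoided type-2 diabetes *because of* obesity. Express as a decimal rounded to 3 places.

PN ≈ 0.516

p₁ = 0.0438, p₀ = 0.0212.
Under exogeneity and monotonicity, PN = (p₁ − p₀) / p₁.
PN = (0.0438 − 0.0212) / 0.0438 = 0.0226 / 0.0438 ≈ 0.5160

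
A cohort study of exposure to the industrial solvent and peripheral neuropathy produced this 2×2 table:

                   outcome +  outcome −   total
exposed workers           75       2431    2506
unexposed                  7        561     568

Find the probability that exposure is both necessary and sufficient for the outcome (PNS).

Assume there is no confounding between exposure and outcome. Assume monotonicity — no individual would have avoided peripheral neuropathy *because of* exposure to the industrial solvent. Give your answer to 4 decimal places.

p₁ = P(outcome | exposed) = 75/2506 = 0.029928
p₀ = P(outcome | unexposed) = 7/568 = 0.012324
Under exogeneity and monotonicity, PNS = p₁ − p₀.
PNS = 0.029928 − 0.012324 = 0.017604

PNS ≈ 0.0176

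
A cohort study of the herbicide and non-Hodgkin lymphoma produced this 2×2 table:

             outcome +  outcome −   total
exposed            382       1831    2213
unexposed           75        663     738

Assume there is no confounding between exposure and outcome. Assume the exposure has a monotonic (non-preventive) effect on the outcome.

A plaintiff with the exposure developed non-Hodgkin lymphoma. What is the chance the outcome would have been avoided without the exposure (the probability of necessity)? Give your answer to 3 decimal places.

PN ≈ 0.411

p₁ = P(outcome | exposed) = 382/2213 = 0.17262
p₀ = P(outcome | unexposed) = 75/738 = 0.10163
Under exogeneity and monotonicity, PN = (p₁ − p₀)/p₁.
PN = (0.17262 − 0.10163) / 0.17262 ≈ 0.4113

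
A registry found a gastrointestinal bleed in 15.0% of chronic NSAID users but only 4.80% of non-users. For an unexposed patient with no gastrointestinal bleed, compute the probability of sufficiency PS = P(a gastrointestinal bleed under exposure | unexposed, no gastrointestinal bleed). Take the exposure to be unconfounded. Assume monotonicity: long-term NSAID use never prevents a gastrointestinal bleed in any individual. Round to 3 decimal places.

PS ≈ 0.107

p₁ = 0.15, p₀ = 0.048.
Under exogeneity and monotonicity, PS = (p₁ − p₀) / (1 − p₀).
PS = (0.15 − 0.048) / (1 − 0.048) = 0.102 / 0.952 ≈ 0.1071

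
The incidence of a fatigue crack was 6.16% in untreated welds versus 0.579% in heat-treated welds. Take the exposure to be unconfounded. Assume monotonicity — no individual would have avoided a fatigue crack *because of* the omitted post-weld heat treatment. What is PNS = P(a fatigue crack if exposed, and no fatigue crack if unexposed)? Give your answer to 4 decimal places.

p₁ = 0.0616, p₀ = 0.00579.
Under exogeneity and monotonicity, PNS = p₁ − p₀.
PNS = 0.0616 − 0.00579 = 0.05581

PNS ≈ 0.0558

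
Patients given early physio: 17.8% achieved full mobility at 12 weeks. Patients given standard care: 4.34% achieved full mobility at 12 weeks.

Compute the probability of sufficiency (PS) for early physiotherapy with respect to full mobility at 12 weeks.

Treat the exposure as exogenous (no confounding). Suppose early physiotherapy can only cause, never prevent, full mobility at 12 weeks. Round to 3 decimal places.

p₁ = 0.178, p₀ = 0.0434.
Under exogeneity and monotonicity, PS = (p₁ − p₀) / (1 − p₀).
PS = (0.178 − 0.0434) / (1 − 0.0434) = 0.1346 / 0.9566 ≈ 0.1407

PS ≈ 0.141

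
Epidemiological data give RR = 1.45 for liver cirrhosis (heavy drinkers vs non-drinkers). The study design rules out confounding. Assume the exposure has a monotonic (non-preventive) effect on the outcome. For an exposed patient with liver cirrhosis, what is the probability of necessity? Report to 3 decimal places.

Under exogeneity and monotonicity, PN = (RR − 1) / RR = 1 − 1/RR.
PN = (1.45 − 1) / 1.45 = 0.45 / 1.45 ≈ 0.3103

PN ≈ 0.310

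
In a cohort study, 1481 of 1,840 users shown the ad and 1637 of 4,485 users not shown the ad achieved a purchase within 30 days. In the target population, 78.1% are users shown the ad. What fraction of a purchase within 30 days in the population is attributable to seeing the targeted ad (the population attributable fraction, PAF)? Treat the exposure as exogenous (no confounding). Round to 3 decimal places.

p₁ = P(outcome | exposed) = 1481/1840 = 0.80489
p₀ = P(outcome | unexposed) = 1637/4485 = 0.36499
Overall risk P(Y=1) = π·p₁ + (1−π)·p₀ = 0.781×0.80489 + 0.219×0.36499 = 0.70855.
Under exogeneity, PAF = [P(Y=1) − p₀] / P(Y=1).
PAF = (0.70855 − 0.36499) / 0.70855 ≈ 0.4849

PAF ≈ 0.485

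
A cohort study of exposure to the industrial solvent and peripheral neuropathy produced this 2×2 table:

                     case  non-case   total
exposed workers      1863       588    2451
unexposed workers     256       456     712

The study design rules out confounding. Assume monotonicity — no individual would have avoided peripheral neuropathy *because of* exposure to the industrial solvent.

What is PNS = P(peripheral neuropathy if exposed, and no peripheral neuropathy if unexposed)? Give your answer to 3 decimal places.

PNS ≈ 0.401

p₁ = P(outcome | exposed) = 1863/2451 = 0.7601
p₀ = P(outcome | unexposed) = 256/712 = 0.35955
Under exogeneity and monotonicity, PNS = p₁ − p₀.
PNS = 0.7601 − 0.35955 = 0.40055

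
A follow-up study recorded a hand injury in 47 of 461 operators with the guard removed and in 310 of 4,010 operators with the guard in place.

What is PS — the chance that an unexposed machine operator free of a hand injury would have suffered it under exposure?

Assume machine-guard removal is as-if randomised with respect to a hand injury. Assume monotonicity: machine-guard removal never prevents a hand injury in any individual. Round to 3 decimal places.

PS ≈ 0.027

p₁ = P(outcome | exposed) = 47/461 = 0.10195
p₀ = P(outcome | unexposed) = 310/4010 = 0.077307
Under exogeneity and monotonicity, PS = (p₁ − p₀) / (1 − p₀).
PS = (0.10195 − 0.077307) / (1 − 0.077307) = 0.024646 / 0.92269 ≈ 0.0267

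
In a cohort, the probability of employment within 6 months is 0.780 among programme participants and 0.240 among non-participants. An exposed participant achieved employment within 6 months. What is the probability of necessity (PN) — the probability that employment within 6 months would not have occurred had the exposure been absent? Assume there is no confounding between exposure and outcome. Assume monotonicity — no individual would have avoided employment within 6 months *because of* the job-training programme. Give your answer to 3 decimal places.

Let p₁ = 0.78, p₀ = 0.24.
Under exogeneity and monotonicity, PN = (p₁ − p₀) / p₁.
PN = (0.78 − 0.24) / 0.78 = 0.54 / 0.78 ≈ 0.6923

PN ≈ 0.692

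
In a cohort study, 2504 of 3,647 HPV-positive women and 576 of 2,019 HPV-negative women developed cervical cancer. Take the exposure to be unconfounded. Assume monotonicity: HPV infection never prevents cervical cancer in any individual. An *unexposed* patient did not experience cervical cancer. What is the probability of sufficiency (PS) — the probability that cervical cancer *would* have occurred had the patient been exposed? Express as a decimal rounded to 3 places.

p₁ = P(outcome | exposed) = 2504/3647 = 0.68659
p₀ = P(outcome | unexposed) = 576/2019 = 0.28529
Under exogeneity and monotonicity, PS = (p₁ − p₀) / (1 − p₀).
PS = (0.68659 − 0.28529) / (1 − 0.28529) = 0.4013 / 0.71471 ≈ 0.5615

PS ≈ 0.561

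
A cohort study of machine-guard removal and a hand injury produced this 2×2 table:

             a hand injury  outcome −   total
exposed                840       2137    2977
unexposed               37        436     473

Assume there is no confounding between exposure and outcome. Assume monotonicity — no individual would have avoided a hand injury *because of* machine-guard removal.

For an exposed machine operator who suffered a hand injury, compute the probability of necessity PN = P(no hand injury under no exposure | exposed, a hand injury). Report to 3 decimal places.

PN ≈ 0.723

p₁ = P(outcome | exposed) = 840/2977 = 0.28216
p₀ = P(outcome | unexposed) = 37/473 = 0.078224
Under exogeneity and monotonicity, PN = (p₁ − p₀)/p₁.
PN = (0.28216 − 0.078224) / 0.28216 ≈ 0.7228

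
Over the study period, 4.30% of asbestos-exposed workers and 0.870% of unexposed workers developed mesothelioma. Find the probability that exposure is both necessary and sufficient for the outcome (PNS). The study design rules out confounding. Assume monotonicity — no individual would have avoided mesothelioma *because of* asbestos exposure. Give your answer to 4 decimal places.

p₁ = 0.043, p₀ = 0.0087.
Under exogeneity and monotonicity, PNS = p₁ − p₀.
PNS = 0.043 − 0.0087 = 0.0343

PNS ≈ 0.0343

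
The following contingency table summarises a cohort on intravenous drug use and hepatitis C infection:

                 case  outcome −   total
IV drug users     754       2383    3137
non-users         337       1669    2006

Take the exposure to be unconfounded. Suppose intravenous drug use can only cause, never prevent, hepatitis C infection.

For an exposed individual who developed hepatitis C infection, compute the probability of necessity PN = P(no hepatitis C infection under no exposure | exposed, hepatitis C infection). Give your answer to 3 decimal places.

p₁ = P(outcome | exposed) = 754/3137 = 0.24036
p₀ = P(outcome | unexposed) = 337/2006 = 0.168
Under exogeneity and monotonicity, PN = (p₁ − p₀)/p₁.
PN = (0.24036 − 0.168) / 0.24036 ≈ 0.3011

PN ≈ 0.301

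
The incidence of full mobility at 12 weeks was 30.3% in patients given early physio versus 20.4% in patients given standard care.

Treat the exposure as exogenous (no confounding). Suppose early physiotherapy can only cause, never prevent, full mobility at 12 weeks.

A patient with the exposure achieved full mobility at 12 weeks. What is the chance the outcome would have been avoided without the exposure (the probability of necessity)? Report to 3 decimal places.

PN ≈ 0.327

p₁ = 0.303, p₀ = 0.204.
Under exogeneity and monotonicity, PN = (p₁ − p₀) / p₁.
PN = (0.303 − 0.204) / 0.303 = 0.099 / 0.303 ≈ 0.3267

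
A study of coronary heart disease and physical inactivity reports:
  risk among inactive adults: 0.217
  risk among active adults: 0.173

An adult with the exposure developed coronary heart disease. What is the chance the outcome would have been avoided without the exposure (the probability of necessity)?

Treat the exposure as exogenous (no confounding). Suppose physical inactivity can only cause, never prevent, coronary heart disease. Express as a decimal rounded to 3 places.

PN ≈ 0.203

Let p₁ = 0.217, p₀ = 0.173.
Under exogeneity and monotonicity, PN = (p₁ − p₀) / p₁.
PN = (0.217 − 0.173) / 0.217 = 0.044 / 0.217 ≈ 0.2028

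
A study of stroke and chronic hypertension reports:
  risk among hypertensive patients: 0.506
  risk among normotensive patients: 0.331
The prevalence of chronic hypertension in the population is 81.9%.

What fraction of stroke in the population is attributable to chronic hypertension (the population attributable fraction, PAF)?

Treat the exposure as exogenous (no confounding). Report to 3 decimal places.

Let p₁ = 0.506, p₀ = 0.331.
Overall risk P(Y=1) = π·p₁ + (1−π)·p₀ = 0.819×0.506 + 0.181×0.331 = 0.47433.
Under exogeneity, PAF = [P(Y=1) − p₀] / P(Y=1).
PAF = (0.47433 − 0.331) / 0.47433 ≈ 0.3022

PAF ≈ 0.302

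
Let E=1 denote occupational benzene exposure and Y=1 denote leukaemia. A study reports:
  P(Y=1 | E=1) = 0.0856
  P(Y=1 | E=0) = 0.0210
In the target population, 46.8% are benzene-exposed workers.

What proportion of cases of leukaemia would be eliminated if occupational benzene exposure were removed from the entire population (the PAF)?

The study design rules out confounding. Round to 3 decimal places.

PAF ≈ 0.590

Let p₁ = 0.0856, p₀ = 0.021.
Overall risk P(Y=1) = π·p₁ + (1−π)·p₀ = 0.468×0.0856 + 0.532×0.021 = 0.051233.
Under exogeneity, PAF = [P(Y=1) − p₀] / P(Y=1).
PAF = (0.051233 − 0.021) / 0.051233 ≈ 0.5901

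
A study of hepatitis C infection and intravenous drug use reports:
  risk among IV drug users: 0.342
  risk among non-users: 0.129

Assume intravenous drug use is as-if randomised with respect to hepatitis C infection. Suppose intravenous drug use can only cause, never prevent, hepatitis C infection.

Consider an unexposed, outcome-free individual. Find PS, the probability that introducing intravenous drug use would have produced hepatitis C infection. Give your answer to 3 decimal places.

PS ≈ 0.245

Let p₁ = 0.342, p₀ = 0.129.
Under exogeneity and monotonicity, PS = (p₁ − p₀) / (1 − p₀).
PS = (0.342 − 0.129) / (1 − 0.129) = 0.213 / 0.871 ≈ 0.2445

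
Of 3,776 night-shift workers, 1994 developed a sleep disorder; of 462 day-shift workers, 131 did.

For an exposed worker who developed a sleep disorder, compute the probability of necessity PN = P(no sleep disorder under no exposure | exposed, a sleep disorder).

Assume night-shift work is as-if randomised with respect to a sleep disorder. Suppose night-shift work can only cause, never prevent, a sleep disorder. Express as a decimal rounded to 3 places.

PN ≈ 0.463

p₁ = P(outcome | exposed) = 1994/3776 = 0.52807
p₀ = P(outcome | unexposed) = 131/462 = 0.28355
Under exogeneity and monotonicity, PN = (p₁ − p₀) / p₁.
PN = (0.52807 − 0.28355) / 0.52807 = 0.24452 / 0.52807 ≈ 0.4630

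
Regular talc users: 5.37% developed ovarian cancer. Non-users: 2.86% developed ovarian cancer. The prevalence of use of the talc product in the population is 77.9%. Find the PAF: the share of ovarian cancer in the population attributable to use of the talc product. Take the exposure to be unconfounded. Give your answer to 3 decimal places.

p₁ = 0.0537, p₀ = 0.0286.
Overall risk P(Y=1) = π·p₁ + (1−π)·p₀ = 0.779×0.0537 + 0.221×0.0286 = 0.048153.
Under exogeneity, PAF = [P(Y=1) − p₀] / P(Y=1).
PAF = (0.048153 − 0.0286) / 0.048153 ≈ 0.4061

PAF ≈ 0.406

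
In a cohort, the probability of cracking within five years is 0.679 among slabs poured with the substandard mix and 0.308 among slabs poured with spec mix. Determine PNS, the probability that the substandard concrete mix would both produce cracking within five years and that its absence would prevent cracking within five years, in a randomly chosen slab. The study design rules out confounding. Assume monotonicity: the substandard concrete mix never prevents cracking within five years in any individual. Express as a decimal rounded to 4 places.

Let p₁ = 0.679, p₀ = 0.308.
Under exogeneity and monotonicity, PNS = p₁ − p₀.
PNS = 0.679 − 0.308 = 0.371

PNS ≈ 0.3710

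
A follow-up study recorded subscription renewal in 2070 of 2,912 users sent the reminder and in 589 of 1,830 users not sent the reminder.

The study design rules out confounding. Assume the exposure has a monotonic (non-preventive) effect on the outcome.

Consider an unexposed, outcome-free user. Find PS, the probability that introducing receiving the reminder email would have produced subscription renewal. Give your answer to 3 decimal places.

p₁ = P(outcome | exposed) = 2070/2912 = 0.71085
p₀ = P(outcome | unexposed) = 589/1830 = 0.32186
Under exogeneity and monotonicity, PS = (p₁ − p₀) / (1 − p₀).
PS = (0.71085 − 0.32186) / (1 − 0.32186) = 0.38899 / 0.67814 ≈ 0.5736

PS ≈ 0.574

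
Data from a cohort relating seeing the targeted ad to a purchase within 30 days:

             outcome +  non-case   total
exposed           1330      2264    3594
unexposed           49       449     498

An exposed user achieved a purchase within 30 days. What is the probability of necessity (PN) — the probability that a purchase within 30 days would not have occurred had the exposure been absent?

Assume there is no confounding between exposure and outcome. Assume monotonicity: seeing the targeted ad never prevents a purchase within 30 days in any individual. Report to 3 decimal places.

p₁ = P(outcome | exposed) = 1330/3594 = 0.37006
p₀ = P(outcome | unexposed) = 49/498 = 0.098394
Under exogeneity and monotonicity, PN = (p₁ − p₀) / p₁.
PN = (0.37006 − 0.098394) / 0.37006 = 0.27167 / 0.37006 ≈ 0.7341

PN ≈ 0.734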